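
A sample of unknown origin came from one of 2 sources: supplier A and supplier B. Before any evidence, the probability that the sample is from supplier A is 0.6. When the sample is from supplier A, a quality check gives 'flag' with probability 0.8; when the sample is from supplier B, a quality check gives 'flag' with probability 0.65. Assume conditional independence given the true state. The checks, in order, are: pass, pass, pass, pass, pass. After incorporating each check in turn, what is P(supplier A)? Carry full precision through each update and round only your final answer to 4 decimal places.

0.0837

After 'pass': P(supplier A) = 0.2·0.6000 / (0.2·0.6000 + 0.35·0.4000) ≈ 0.4615
After 'pass': P(supplier A) = 0.2·0.4615 / (0.2·0.4615 + 0.35·0.5385) ≈ 0.3288
After 'pass': P(supplier A) = 0.2·0.3288 / (0.2·0.3288 + 0.35·0.6712) ≈ 0.2187
After 'pass': P(supplier A) = 0.2·0.2187 / (0.2·0.2187 + 0.35·0.7813) ≈ 0.1379
After 'pass': P(supplier A) = 0.2·0.1379 / (0.2·0.1379 + 0.35·0.8621) ≈ 0.0837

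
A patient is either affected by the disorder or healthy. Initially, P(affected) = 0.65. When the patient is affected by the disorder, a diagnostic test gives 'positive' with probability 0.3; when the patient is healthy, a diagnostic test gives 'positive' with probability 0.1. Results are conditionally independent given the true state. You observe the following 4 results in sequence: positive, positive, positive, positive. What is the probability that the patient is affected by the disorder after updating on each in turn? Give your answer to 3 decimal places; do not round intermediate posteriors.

0.993

After 'positive': P(affected) = 0.3·0.6500 / (0.3·0.6500 + 0.1·0.3500) ≈ 0.8478
After 'positive': P(affected) = 0.3·0.8478 / (0.3·0.8478 + 0.1·0.1522) ≈ 0.9435
After 'positive': P(affected) = 0.3·0.9435 / (0.3·0.9435 + 0.1·0.0565) ≈ 0.9804
After 'positive': P(affected) = 0.3·0.9804 / (0.3·0.9804 + 0.1·0.0196) ≈ 0.9934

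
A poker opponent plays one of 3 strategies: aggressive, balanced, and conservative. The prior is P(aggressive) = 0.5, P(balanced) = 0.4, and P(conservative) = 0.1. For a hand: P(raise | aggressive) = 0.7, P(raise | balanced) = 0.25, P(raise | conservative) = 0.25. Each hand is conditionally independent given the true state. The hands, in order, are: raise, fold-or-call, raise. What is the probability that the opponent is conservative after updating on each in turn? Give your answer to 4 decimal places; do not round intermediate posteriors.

Apply Bayes' rule sequentially, carrying P(conservative) forward.
After 'raise': normaliser = 0.7·0.5000 + 0.25·0.4000 + 0.25·0.1000; P(aggressive) ≈ 0.7368, P(balanced) ≈ 0.2105, P(conservative) ≈ 0.0526
After 'fold-or-call': normaliser = 0.3·0.7368 + 0.75·0.2105 + 0.75·0.0526; P(aggressive) ≈ 0.5283, P(balanced) ≈ 0.3774, P(conservative) ≈ 0.0943
After 'raise': normaliser = 0.7·0.5283 + 0.25·0.3774 + 0.25·0.0943; P(aggressive) ≈ 0.7582, P(balanced) ≈ 0.1934, P(conservative) ≈ 0.0484

0.0484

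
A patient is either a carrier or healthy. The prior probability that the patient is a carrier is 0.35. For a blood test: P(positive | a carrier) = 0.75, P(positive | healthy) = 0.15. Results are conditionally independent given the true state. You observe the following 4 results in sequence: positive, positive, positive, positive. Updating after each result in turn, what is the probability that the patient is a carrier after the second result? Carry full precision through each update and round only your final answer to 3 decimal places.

After 'positive': P(carrier) = 0.75·0.3500 / (0.75·0.3500 + 0.15·0.6500) ≈ 0.7292
After 'positive': P(carrier) = 0.75·0.7292 / (0.75·0.7292 + 0.15·0.2708) ≈ 0.9309

0.931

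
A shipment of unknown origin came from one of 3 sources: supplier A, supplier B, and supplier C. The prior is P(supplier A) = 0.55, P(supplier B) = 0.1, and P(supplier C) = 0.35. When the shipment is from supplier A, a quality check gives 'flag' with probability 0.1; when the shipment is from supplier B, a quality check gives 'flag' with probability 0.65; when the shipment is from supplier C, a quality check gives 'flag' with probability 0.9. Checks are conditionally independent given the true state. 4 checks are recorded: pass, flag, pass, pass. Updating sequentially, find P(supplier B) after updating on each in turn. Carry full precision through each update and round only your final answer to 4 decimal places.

0.0645

Each posterior becomes the prior for the next update.
After 'pass': normaliser = 0.9·0.5500 + 0.35·0.1000 + 0.1·0.3500; P(supplier A) ≈ 0.8761, P(supplier B) ≈ 0.0619, P(supplier C) ≈ 0.0619
After 'flag': normaliser = 0.1·0.8761 + 0.65·0.0619 + 0.9·0.0619; P(supplier A) ≈ 0.4771, P(supplier B) ≈ 0.2193, P(supplier C) ≈ 0.3036
After 'pass': normaliser = 0.9·0.4771 + 0.35·0.2193 + 0.1·0.3036; P(supplier A) ≈ 0.8004, P(supplier B) ≈ 0.1430, P(supplier C) ≈ 0.0566
After 'pass': normaliser = 0.9·0.8004 + 0.35·0.1430 + 0.1·0.0566; P(supplier A) ≈ 0.9282, P(supplier B) ≈ 0.0645, P(supplier C) ≈ 0.0073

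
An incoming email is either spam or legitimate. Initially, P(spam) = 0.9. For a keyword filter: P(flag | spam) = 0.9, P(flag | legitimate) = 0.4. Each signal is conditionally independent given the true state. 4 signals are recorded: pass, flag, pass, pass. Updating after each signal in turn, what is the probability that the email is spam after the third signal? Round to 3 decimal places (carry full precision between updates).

0.360

After 'pass': P(spam) = 0.1·0.9000 / (0.1·0.9000 + 0.6·0.1000) ≈ 0.6000
After 'flag': P(spam) = 0.9·0.6000 / (0.9·0.6000 + 0.4·0.4000) ≈ 0.7714
After 'pass': P(spam) = 0.1·0.7714 / (0.1·0.7714 + 0.6·0.2286) ≈ 0.3600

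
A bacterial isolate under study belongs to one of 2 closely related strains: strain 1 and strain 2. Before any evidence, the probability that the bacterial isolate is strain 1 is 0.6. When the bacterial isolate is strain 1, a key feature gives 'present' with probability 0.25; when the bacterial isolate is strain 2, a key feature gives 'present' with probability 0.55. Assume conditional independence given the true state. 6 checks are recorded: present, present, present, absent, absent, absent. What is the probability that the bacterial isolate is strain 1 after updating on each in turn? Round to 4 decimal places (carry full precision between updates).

0.3947

Apply Bayes' rule sequentially, carrying P(strain 1) forward.
After 'present': P(strain 1) = 0.25·0.6000 / (0.25·0.6000 + 0.55·0.4000) ≈ 0.4054
After 'present': P(strain 1) = 0.25·0.4054 / (0.25·0.4054 + 0.55·0.5946) ≈ 0.2366
After 'present': P(strain 1) = 0.25·0.2366 / (0.25·0.2366 + 0.55·0.7634) ≈ 0.1235
After 'absent': P(strain 1) = 0.75·0.1235 / (0.75·0.1235 + 0.45·0.8765) ≈ 0.1901
After 'absent': P(strain 1) = 0.75·0.1901 / (0.75·0.1901 + 0.45·0.8099) ≈ 0.2813
After 'absent': P(strain 1) = 0.75·0.2813 / (0.75·0.2813 + 0.45·0.7187) ≈ 0.3947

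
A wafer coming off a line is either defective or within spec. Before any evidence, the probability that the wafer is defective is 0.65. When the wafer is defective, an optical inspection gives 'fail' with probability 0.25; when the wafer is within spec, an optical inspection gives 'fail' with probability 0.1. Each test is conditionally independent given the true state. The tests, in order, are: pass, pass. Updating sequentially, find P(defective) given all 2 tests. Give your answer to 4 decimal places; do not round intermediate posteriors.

0.5633

After 'pass': P(defective) = 0.75·0.6500 / (0.75·0.6500 + 0.9·0.3500) ≈ 0.6075
After 'pass': P(defective) = 0.75·0.6075 / (0.75·0.6075 + 0.9·0.3925) ≈ 0.5633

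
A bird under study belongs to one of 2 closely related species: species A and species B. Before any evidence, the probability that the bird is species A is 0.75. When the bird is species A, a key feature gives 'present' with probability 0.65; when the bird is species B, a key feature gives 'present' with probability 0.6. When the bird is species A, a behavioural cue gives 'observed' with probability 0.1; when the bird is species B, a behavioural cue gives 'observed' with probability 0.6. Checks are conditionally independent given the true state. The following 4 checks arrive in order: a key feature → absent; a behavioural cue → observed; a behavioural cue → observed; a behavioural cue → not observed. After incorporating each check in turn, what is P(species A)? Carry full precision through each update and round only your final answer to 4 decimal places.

0.1409

After a key feature='absent': P(species A) = 0.35·0.7500 / (0.35·0.7500 + 0.4·0.2500) ≈ 0.7241
After a behavioural cue='observed': P(species A) = 0.1·0.7241 / (0.1·0.7241 + 0.6·0.2759) ≈ 0.3043
After a behavioural cue='observed': P(species A) = 0.1·0.3043 / (0.1·0.3043 + 0.6·0.6957) ≈ 0.0680
After a behavioural cue='not observed': P(species A) = 0.9·0.0680 / (0.9·0.0680 + 0.4·0.9320) ≈ 0.1409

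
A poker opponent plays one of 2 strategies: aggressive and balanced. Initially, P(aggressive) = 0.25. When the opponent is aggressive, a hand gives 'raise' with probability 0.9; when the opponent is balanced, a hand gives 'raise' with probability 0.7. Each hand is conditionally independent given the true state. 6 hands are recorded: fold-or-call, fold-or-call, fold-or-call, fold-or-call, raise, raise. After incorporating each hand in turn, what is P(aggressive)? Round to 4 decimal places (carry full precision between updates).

After 'fold-or-call': P(aggressive) = 0.1·0.2500 / (0.1·0.2500 + 0.3·0.7500) ≈ 0.1000
After 'fold-or-call': P(aggressive) = 0.1·0.1000 / (0.1·0.1000 + 0.3·0.9000) ≈ 0.0357
After 'fold-or-call': P(aggressive) = 0.1·0.0357 / (0.1·0.0357 + 0.3·0.9643) ≈ 0.0122
After 'fold-or-call': P(aggressive) = 0.1·0.0122 / (0.1·0.0122 + 0.3·0.9878) ≈ 0.0041
After 'raise': P(aggressive) = 0.9·0.0041 / (0.9·0.0041 + 0.7·0.9959) ≈ 0.0053
After 'raise': P(aggressive) = 0.9·0.0053 / (0.9·0.0053 + 0.7·0.9947) ≈ 0.0068

0.0068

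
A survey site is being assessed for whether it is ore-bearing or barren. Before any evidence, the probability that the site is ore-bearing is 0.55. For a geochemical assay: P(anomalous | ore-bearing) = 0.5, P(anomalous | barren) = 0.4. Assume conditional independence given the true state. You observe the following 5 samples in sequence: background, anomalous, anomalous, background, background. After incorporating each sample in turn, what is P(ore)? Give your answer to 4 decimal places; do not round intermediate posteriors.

After 'background': P(ore) = 0.5·0.5500 / (0.5·0.5500 + 0.6·0.4500) ≈ 0.5046
After 'anomalous': P(ore) = 0.5·0.5046 / (0.5·0.5046 + 0.4·0.4954) ≈ 0.5601
After 'anomalous': P(ore) = 0.5·0.5601 / (0.5·0.5601 + 0.4·0.4399) ≈ 0.6141
After 'background': P(ore) = 0.5·0.6141 / (0.5·0.6141 + 0.6·0.3859) ≈ 0.5701
After 'background': P(ore) = 0.5·0.5701 / (0.5·0.5701 + 0.6·0.4299) ≈ 0.5250

0.5250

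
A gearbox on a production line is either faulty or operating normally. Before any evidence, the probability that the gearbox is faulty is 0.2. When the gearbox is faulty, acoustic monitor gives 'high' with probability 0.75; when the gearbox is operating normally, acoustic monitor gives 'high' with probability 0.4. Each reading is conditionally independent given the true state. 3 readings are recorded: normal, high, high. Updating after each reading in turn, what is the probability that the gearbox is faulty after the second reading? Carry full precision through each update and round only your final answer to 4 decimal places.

After 'normal': P(faulty) = 0.25·0.2000 / (0.25·0.2000 + 0.6·0.8000) ≈ 0.0943
After 'high': P(faulty) = 0.75·0.0943 / (0.75·0.0943 + 0.4·0.9057) ≈ 0.1634

0.1634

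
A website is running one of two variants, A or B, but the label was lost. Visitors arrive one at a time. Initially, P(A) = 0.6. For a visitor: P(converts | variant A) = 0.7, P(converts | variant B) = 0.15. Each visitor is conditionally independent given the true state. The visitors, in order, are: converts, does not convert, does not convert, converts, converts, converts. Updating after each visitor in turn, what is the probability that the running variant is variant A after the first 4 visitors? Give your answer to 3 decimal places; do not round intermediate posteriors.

0.803

Apply Bayes' rule sequentially, carrying P(A) forward.
After 'converts': P(A) = 0.7·0.6000 / (0.7·0.6000 + 0.15·0.4000) ≈ 0.8750
After 'does not convert': P(A) = 0.3·0.8750 / (0.3·0.8750 + 0.85·0.1250) ≈ 0.7119
After 'does not convert': P(A) = 0.3·0.7119 / (0.3·0.7119 + 0.85·0.2881) ≈ 0.4658
After 'converts': P(A) = 0.7·0.4658 / (0.7·0.4658 + 0.15·0.5342) ≈ 0.8027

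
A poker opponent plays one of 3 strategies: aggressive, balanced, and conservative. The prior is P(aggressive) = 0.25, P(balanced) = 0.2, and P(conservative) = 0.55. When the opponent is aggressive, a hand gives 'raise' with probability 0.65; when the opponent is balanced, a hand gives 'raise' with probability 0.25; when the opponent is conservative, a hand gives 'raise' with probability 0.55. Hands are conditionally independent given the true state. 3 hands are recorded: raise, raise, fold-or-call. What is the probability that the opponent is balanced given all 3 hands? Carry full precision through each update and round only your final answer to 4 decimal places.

Apply Bayes' rule sequentially, carrying P(balanced) forward.
After 'raise': normaliser = 0.65·0.2500 + 0.25·0.2000 + 0.55·0.5500; P(aggressive) ≈ 0.3155, P(balanced) ≈ 0.0971, P(conservative) ≈ 0.5874
After 'raise': normaliser = 0.65·0.3155 + 0.25·0.0971 + 0.55·0.5874; P(aggressive) ≈ 0.3713, P(balanced) ≈ 0.0439, P(conservative) ≈ 0.5848
After 'fold-or-call': normaliser = 0.35·0.3713 + 0.75·0.0439 + 0.45·0.5848; P(aggressive) ≈ 0.3050, P(balanced) ≈ 0.0773, P(conservative) ≈ 0.6177

0.0773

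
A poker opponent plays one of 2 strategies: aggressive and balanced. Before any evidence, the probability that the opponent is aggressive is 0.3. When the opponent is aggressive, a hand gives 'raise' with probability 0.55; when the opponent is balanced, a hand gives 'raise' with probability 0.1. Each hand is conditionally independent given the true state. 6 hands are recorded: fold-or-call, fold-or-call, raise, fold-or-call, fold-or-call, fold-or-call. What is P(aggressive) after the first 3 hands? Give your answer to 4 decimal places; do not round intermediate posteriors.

After 'fold-or-call': P(aggressive) = 0.45·0.3000 / (0.45·0.3000 + 0.9·0.7000) ≈ 0.1765
After 'fold-or-call': P(aggressive) = 0.45·0.1765 / (0.45·0.1765 + 0.9·0.8235) ≈ 0.0968
After 'raise': P(aggressive) = 0.55·0.0968 / (0.55·0.0968 + 0.1·0.9032) ≈ 0.3708

0.3708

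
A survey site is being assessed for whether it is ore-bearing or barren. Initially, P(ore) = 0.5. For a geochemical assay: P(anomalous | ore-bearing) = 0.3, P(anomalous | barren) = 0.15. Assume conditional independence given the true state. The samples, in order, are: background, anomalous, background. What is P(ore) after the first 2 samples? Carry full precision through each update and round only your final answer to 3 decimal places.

0.622

Each posterior becomes the prior for the next update.
After 'background': P(ore) = 0.7·0.5000 / (0.7·0.5000 + 0.85·0.5000) ≈ 0.4516
After 'anomalous': P(ore) = 0.3·0.4516 / (0.3·0.4516 + 0.15·0.5484) ≈ 0.6222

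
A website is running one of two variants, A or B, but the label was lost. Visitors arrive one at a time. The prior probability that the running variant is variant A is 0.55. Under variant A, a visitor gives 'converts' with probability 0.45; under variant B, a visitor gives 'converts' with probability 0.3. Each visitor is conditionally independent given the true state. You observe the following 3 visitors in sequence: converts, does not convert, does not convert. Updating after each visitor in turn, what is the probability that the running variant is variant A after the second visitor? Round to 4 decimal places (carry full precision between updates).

0.5902

After 'converts': P(A) = 0.45·0.5500 / (0.45·0.5500 + 0.3·0.4500) ≈ 0.6471
After 'does not convert': P(A) = 0.55·0.6471 / (0.55·0.6471 + 0.7·0.3529) ≈ 0.5902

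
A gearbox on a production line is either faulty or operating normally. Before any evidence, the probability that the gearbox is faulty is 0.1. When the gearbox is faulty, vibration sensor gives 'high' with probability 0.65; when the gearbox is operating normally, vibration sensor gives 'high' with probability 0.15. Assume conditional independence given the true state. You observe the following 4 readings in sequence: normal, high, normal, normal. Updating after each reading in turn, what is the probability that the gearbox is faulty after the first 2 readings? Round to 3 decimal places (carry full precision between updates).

0.165

Apply Bayes' rule sequentially, carrying P(faulty) forward.
After 'normal': P(faulty) = 0.35·0.1000 / (0.35·0.1000 + 0.85·0.9000) ≈ 0.0437
After 'high': P(faulty) = 0.65·0.0437 / (0.65·0.0437 + 0.15·0.9563) ≈ 0.1655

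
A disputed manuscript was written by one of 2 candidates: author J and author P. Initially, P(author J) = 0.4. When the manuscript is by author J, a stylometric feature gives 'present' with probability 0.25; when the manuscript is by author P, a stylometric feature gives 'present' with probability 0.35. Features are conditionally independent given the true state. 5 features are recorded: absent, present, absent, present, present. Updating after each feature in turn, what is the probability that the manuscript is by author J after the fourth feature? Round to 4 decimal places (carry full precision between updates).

After 'absent': P(author J) = 0.75·0.4000 / (0.75·0.4000 + 0.65·0.6000) ≈ 0.4348
After 'present': P(author J) = 0.25·0.4348 / (0.25·0.4348 + 0.35·0.5652) ≈ 0.3546
After 'absent': P(author J) = 0.75·0.3546 / (0.75·0.3546 + 0.65·0.6454) ≈ 0.3880
After 'present': P(author J) = 0.25·0.3880 / (0.25·0.3880 + 0.35·0.6120) ≈ 0.3117

0.3117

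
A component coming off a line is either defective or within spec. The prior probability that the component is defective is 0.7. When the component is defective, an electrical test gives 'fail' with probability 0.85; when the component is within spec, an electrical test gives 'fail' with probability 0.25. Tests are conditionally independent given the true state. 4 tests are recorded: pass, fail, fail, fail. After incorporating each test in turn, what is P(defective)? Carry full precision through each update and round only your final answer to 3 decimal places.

After 'pass': P(defective) = 0.15·0.7000 / (0.15·0.7000 + 0.75·0.3000) ≈ 0.3182
After 'fail': P(defective) = 0.85·0.3182 / (0.85·0.3182 + 0.25·0.6818) ≈ 0.6134
After 'fail': P(defective) = 0.85·0.6134 / (0.85·0.6134 + 0.25·0.3866) ≈ 0.8436
After 'fail': P(defective) = 0.85·0.8436 / (0.85·0.8436 + 0.25·0.1564) ≈ 0.9483

0.948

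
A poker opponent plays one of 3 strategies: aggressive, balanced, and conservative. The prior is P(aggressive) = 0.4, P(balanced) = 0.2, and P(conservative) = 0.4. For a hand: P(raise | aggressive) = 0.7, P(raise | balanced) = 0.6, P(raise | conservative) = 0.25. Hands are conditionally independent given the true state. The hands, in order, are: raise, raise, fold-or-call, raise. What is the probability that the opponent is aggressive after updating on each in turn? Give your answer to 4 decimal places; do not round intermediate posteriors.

Each posterior becomes the prior for the next update.
After 'raise': normaliser = 0.7·0.4000 + 0.6·0.2000 + 0.25·0.4000; P(aggressive) ≈ 0.5600, P(balanced) ≈ 0.2400, P(conservative) ≈ 0.2000
After 'raise': normaliser = 0.7·0.5600 + 0.6·0.2400 + 0.25·0.2000; P(aggressive) ≈ 0.6689, P(balanced) ≈ 0.2457, P(conservative) ≈ 0.0853
After 'fold-or-call': normaliser = 0.3·0.6689 + 0.4·0.2457 + 0.75·0.0853; P(aggressive) ≈ 0.5529, P(balanced) ≈ 0.2708, P(conservative) ≈ 0.1763
After 'raise': normaliser = 0.7·0.5529 + 0.6·0.2708 + 0.25·0.1763; P(aggressive) ≈ 0.6520, P(balanced) ≈ 0.2737, P(conservative) ≈ 0.0743

0.6520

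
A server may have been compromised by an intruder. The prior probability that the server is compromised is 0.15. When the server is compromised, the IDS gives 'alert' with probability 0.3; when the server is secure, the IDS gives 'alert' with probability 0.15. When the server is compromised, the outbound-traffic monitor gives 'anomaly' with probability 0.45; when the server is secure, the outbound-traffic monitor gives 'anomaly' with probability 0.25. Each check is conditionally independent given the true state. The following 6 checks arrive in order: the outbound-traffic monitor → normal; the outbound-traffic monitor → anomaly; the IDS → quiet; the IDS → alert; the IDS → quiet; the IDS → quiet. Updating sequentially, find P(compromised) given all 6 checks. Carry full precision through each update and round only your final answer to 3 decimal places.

0.206

After the outbound-traffic monitor='normal': P(compromised) = 0.55·0.1500 / (0.55·0.1500 + 0.75·0.8500) ≈ 0.1146
After the outbound-traffic monitor='anomaly': P(compromised) = 0.45·0.1146 / (0.45·0.1146 + 0.25·0.8854) ≈ 0.1889
After the IDS='quiet': P(compromised) = 0.7·0.1889 / (0.7·0.1889 + 0.85·0.8111) ≈ 0.1610
After the IDS='alert': P(compromised) = 0.3·0.1610 / (0.3·0.1610 + 0.15·0.8390) ≈ 0.2773
After the IDS='quiet': P(compromised) = 0.7·0.2773 / (0.7·0.2773 + 0.85·0.7227) ≈ 0.2401
After the IDS='quiet': P(compromised) = 0.7·0.2401 / (0.7·0.2401 + 0.85·0.7599) ≈ 0.2065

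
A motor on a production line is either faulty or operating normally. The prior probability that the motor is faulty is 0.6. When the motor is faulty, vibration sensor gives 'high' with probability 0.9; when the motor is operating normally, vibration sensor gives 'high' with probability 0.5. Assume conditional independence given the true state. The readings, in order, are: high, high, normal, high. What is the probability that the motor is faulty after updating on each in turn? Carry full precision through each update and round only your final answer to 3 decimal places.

0.636

After 'high': P(faulty) = 0.9·0.6000 / (0.9·0.6000 + 0.5·0.4000) ≈ 0.7297
After 'high': P(faulty) = 0.9·0.7297 / (0.9·0.7297 + 0.5·0.2703) ≈ 0.8294
After 'normal': P(faulty) = 0.1·0.8294 / (0.1·0.8294 + 0.5·0.1706) ≈ 0.4929
After 'high': P(faulty) = 0.9·0.4929 / (0.9·0.4929 + 0.5·0.5071) ≈ 0.6363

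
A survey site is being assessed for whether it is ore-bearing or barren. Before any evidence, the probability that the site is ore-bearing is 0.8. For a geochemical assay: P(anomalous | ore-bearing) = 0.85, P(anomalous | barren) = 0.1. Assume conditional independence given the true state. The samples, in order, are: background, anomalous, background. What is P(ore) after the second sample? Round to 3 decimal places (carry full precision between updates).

0.850

After 'background': P(ore) = 0.15·0.8000 / (0.15·0.8000 + 0.9·0.2000) ≈ 0.4000
After 'anomalous': P(ore) = 0.85·0.4000 / (0.85·0.4000 + 0.1·0.6000) ≈ 0.8500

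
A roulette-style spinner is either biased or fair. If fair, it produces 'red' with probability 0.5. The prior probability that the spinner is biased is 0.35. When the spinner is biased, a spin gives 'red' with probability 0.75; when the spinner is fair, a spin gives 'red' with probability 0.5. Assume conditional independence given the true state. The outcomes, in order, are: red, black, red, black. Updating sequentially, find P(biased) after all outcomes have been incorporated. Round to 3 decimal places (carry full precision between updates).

After 'red': P(biased) = 0.75·0.3500 / (0.75·0.3500 + 0.5·0.6500) ≈ 0.4468
After 'black': P(biased) = 0.25·0.4468 / (0.25·0.4468 + 0.5·0.5532) ≈ 0.2877
After 'red': P(biased) = 0.75·0.2877 / (0.75·0.2877 + 0.5·0.7123) ≈ 0.3772
After 'black': P(biased) = 0.25·0.3772 / (0.25·0.3772 + 0.5·0.6228) ≈ 0.2325

0.232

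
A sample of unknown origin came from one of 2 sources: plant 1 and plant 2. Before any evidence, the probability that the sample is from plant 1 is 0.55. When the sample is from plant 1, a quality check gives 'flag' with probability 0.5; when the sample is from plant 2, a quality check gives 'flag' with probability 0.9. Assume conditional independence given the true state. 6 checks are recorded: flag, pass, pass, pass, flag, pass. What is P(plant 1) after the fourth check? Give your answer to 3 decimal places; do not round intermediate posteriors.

After 'flag': P(plant 1) = 0.5·0.5500 / (0.5·0.5500 + 0.9·0.4500) ≈ 0.4044
After 'pass': P(plant 1) = 0.5·0.4044 / (0.5·0.4044 + 0.1·0.5956) ≈ 0.7725
After 'pass': P(plant 1) = 0.5·0.7725 / (0.5·0.7725 + 0.1·0.2275) ≈ 0.9444
After 'pass': P(plant 1) = 0.5·0.9444 / (0.5·0.9444 + 0.1·0.0556) ≈ 0.9884

0.988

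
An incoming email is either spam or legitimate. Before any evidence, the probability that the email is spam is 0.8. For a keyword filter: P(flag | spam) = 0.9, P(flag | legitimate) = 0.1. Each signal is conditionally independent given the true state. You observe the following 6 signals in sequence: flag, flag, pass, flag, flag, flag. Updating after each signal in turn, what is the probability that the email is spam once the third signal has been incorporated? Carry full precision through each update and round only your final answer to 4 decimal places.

0.9730

After 'flag': P(spam) = 0.9·0.8000 / (0.9·0.8000 + 0.1·0.2000) ≈ 0.9730
After 'flag': P(spam) = 0.9·0.9730 / (0.9·0.9730 + 0.1·0.0270) ≈ 0.9969
After 'pass': P(spam) = 0.1·0.9969 / (0.1·0.9969 + 0.9·0.0031) ≈ 0.9730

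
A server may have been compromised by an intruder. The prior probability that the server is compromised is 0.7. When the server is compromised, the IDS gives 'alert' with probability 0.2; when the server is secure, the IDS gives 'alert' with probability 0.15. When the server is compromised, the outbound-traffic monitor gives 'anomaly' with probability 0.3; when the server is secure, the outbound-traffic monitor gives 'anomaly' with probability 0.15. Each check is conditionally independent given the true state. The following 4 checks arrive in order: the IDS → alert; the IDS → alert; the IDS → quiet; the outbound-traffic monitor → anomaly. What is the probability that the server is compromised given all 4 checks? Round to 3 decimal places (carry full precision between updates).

0.886

After the IDS='alert': P(compromised) = 0.2·0.7000 / (0.2·0.7000 + 0.15·0.3000) ≈ 0.7568
After the IDS='alert': P(compromised) = 0.2·0.7568 / (0.2·0.7568 + 0.15·0.2432) ≈ 0.8058
After the IDS='quiet': P(compromised) = 0.8·0.8058 / (0.8·0.8058 + 0.85·0.1942) ≈ 0.7961
After the outbound-traffic monitor='anomaly': P(compromised) = 0.3·0.7961 / (0.3·0.7961 + 0.15·0.2039) ≈ 0.8865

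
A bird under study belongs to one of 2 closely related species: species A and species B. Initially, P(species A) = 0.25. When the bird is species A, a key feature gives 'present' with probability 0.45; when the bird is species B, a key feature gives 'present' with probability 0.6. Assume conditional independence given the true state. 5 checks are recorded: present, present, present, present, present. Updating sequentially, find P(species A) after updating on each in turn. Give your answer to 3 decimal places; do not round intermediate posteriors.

0.073

Each posterior becomes the prior for the next update.
After 'present': P(species A) = 0.45·0.2500 / (0.45·0.2500 + 0.6·0.7500) ≈ 0.2000
After 'present': P(species A) = 0.45·0.2000 / (0.45·0.2000 + 0.6·0.8000) ≈ 0.1579
After 'present': P(species A) = 0.45·0.1579 / (0.45·0.1579 + 0.6·0.8421) ≈ 0.1233
After 'present': P(species A) = 0.45·0.1233 / (0.45·0.1233 + 0.6·0.8767) ≈ 0.0954
After 'present': P(species A) = 0.45·0.0954 / (0.45·0.0954 + 0.6·0.9046) ≈ 0.0733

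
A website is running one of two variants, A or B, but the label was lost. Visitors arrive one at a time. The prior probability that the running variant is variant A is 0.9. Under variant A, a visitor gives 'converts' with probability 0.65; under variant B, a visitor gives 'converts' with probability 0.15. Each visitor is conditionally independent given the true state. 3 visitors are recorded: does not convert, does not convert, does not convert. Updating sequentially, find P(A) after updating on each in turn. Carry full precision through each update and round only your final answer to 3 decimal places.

0.386

Each posterior becomes the prior for the next update.
After 'does not convert': P(A) = 0.35·0.9000 / (0.35·0.9000 + 0.85·0.1000) ≈ 0.7875
After 'does not convert': P(A) = 0.35·0.7875 / (0.35·0.7875 + 0.85·0.2125) ≈ 0.6041
After 'does not convert': P(A) = 0.35·0.6041 / (0.35·0.6041 + 0.85·0.3959) ≈ 0.3859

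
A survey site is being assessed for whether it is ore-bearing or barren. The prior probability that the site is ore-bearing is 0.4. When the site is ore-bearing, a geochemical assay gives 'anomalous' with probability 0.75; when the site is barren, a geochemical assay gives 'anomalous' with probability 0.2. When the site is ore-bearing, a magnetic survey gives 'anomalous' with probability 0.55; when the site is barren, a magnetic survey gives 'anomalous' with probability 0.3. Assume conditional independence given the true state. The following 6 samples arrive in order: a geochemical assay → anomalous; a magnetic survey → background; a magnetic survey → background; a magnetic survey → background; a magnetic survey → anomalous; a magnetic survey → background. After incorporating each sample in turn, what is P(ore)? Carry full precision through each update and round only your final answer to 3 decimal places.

0.439

After a geochemical assay='anomalous': P(ore) = 0.75·0.4000 / (0.75·0.4000 + 0.2·0.6000) ≈ 0.7143
After a magnetic survey='background': P(ore) = 0.45·0.7143 / (0.45·0.7143 + 0.7·0.2857) ≈ 0.6164
After a magnetic survey='background': P(ore) = 0.45·0.6164 / (0.45·0.6164 + 0.7·0.3836) ≈ 0.5082
After a magnetic survey='background': P(ore) = 0.45·0.5082 / (0.45·0.5082 + 0.7·0.4918) ≈ 0.3991
After a magnetic survey='anomalous': P(ore) = 0.55·0.3991 / (0.55·0.3991 + 0.3·0.6009) ≈ 0.5491
After a magnetic survey='background': P(ore) = 0.45·0.5491 / (0.45·0.5491 + 0.7·0.4509) ≈ 0.4391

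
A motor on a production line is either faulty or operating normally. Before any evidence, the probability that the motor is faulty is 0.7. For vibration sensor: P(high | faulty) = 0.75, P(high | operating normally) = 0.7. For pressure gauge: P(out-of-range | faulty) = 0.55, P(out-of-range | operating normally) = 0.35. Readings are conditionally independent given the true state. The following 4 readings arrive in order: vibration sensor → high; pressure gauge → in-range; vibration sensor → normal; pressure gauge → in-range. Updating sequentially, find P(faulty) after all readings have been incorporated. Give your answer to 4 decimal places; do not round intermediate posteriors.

0.4996

Apply Bayes' rule sequentially, carrying P(faulty) forward.
After vibration sensor='high': P(faulty) = 0.75·0.7000 / (0.75·0.7000 + 0.7·0.3000) ≈ 0.7143
After pressure gauge='in-range': P(faulty) = 0.45·0.7143 / (0.45·0.7143 + 0.65·0.2857) ≈ 0.6338
After vibration sensor='normal': P(faulty) = 0.25·0.6338 / (0.25·0.6338 + 0.3·0.3662) ≈ 0.5906
After pressure gauge='in-range': P(faulty) = 0.45·0.5906 / (0.45·0.5906 + 0.65·0.4094) ≈ 0.4996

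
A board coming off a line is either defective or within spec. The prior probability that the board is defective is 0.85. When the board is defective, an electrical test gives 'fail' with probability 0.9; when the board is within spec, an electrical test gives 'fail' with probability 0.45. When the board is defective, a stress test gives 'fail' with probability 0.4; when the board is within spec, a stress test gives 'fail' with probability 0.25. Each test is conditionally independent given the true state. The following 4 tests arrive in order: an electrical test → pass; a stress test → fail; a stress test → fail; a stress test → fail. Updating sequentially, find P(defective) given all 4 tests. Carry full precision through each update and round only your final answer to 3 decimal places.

After an electrical test='pass': P(defective) = 0.1·0.8500 / (0.1·0.8500 + 0.55·0.1500) ≈ 0.5075
After a stress test='fail': P(defective) = 0.4·0.5075 / (0.4·0.5075 + 0.25·0.4925) ≈ 0.6224
After a stress test='fail': P(defective) = 0.4·0.6224 / (0.4·0.6224 + 0.25·0.3776) ≈ 0.7251
After a stress test='fail': P(defective) = 0.4·0.7251 / (0.4·0.7251 + 0.25·0.2749) ≈ 0.8084

0.808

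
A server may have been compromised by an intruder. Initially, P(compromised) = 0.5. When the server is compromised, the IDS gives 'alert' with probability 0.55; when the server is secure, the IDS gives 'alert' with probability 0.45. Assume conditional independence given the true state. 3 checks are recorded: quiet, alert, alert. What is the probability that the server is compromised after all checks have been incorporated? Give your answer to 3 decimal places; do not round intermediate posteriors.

0.550

After 'quiet': P(compromised) = 0.45·0.5000 / (0.45·0.5000 + 0.55·0.5000) ≈ 0.4500
After 'alert': P(compromised) = 0.55·0.4500 / (0.55·0.4500 + 0.45·0.5500) ≈ 0.5000
After 'alert': P(compromised) = 0.55·0.5000 / (0.55·0.5000 + 0.45·0.5000) ≈ 0.5500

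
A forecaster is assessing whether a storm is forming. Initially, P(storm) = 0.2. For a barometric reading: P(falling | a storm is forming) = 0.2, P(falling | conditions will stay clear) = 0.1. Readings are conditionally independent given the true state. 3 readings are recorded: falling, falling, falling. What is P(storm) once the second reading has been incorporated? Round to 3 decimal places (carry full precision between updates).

0.500

After 'falling': P(storm) = 0.2·0.2000 / (0.2·0.2000 + 0.1·0.8000) ≈ 0.3333
After 'falling': P(storm) = 0.2·0.3333 / (0.2·0.3333 + 0.1·0.6667) ≈ 0.5000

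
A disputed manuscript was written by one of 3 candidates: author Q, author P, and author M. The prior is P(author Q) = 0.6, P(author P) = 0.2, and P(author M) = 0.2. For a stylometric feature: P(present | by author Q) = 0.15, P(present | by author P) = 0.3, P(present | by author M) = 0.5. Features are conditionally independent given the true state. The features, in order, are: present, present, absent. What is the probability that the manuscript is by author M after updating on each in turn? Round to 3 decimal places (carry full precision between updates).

Apply Bayes' rule sequentially, carrying P(author M) forward.
After 'present': normaliser = 0.15·0.6000 + 0.3·0.2000 + 0.5·0.2000; P(author Q) ≈ 0.3600, P(author P) ≈ 0.2400, P(author M) ≈ 0.4000
After 'present': normaliser = 0.15·0.3600 + 0.3·0.2400 + 0.5·0.4000; P(author Q) ≈ 0.1656, P(author P) ≈ 0.2209, P(author M) ≈ 0.6135
After 'absent': normaliser = 0.85·0.1656 + 0.7·0.2209 + 0.5·0.6135; P(author Q) ≈ 0.2338, P(author P) ≈ 0.2567, P(author M) ≈ 0.5094

0.509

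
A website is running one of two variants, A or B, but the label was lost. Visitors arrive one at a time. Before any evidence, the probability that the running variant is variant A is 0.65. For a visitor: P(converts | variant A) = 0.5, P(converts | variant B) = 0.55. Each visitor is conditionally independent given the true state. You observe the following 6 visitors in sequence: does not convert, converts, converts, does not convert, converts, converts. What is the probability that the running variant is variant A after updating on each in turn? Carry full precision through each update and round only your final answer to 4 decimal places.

After 'does not convert': P(A) = 0.5·0.6500 / (0.5·0.6500 + 0.45·0.3500) ≈ 0.6736
After 'converts': P(A) = 0.5·0.6736 / (0.5·0.6736 + 0.55·0.3264) ≈ 0.6523
After 'converts': P(A) = 0.5·0.6523 / (0.5·0.6523 + 0.55·0.3477) ≈ 0.6304
After 'does not convert': P(A) = 0.5·0.6304 / (0.5·0.6304 + 0.45·0.3696) ≈ 0.6546
After 'converts': P(A) = 0.5·0.6546 / (0.5·0.6546 + 0.55·0.3454) ≈ 0.6327
After 'converts': P(A) = 0.5·0.6327 / (0.5·0.6327 + 0.55·0.3673) ≈ 0.6103

0.6103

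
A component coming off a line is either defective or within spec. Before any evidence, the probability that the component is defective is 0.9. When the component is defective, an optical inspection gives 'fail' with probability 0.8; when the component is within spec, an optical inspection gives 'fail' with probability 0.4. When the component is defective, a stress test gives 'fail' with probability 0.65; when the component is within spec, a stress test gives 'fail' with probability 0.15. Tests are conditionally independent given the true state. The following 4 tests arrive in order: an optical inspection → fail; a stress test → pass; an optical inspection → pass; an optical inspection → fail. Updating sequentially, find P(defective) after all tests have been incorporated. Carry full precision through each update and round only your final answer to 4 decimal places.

After an optical inspection='fail': P(defective) = 0.8·0.9000 / (0.8·0.9000 + 0.4·0.1000) ≈ 0.9474
After a stress test='pass': P(defective) = 0.35·0.9474 / (0.35·0.9474 + 0.85·0.0526) ≈ 0.8811
After an optical inspection='pass': P(defective) = 0.2·0.8811 / (0.2·0.8811 + 0.6·0.1189) ≈ 0.7119
After an optical inspection='fail': P(defective) = 0.8·0.7119 / (0.8·0.7119 + 0.4·0.2881) ≈ 0.8317

0.8317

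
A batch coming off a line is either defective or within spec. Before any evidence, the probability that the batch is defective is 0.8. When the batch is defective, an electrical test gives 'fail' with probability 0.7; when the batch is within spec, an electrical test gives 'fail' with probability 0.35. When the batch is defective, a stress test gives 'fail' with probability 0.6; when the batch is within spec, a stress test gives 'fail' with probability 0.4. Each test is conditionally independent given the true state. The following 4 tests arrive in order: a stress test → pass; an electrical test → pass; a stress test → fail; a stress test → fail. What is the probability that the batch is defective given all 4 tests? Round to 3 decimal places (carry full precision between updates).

0.735

After a stress test='pass': P(defective) = 0.4·0.8000 / (0.4·0.8000 + 0.6·0.2000) ≈ 0.7273
After an electrical test='pass': P(defective) = 0.3·0.7273 / (0.3·0.7273 + 0.65·0.2727) ≈ 0.5517
After a stress test='fail': P(defective) = 0.6·0.5517 / (0.6·0.5517 + 0.4·0.4483) ≈ 0.6486
After a stress test='fail': P(defective) = 0.6·0.6486 / (0.6·0.6486 + 0.4·0.3514) ≈ 0.7347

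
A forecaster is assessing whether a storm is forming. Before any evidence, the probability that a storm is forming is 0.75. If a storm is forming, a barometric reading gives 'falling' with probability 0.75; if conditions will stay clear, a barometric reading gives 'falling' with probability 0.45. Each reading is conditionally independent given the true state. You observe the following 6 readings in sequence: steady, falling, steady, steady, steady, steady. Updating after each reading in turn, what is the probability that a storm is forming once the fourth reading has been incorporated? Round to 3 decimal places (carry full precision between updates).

0.320

After 'steady': P(storm) = 0.25·0.7500 / (0.25·0.7500 + 0.55·0.2500) ≈ 0.5769
After 'falling': P(storm) = 0.75·0.5769 / (0.75·0.5769 + 0.45·0.4231) ≈ 0.6944
After 'steady': P(storm) = 0.25·0.6944 / (0.25·0.6944 + 0.55·0.3056) ≈ 0.5081
After 'steady': P(storm) = 0.25·0.5081 / (0.25·0.5081 + 0.55·0.4919) ≈ 0.3195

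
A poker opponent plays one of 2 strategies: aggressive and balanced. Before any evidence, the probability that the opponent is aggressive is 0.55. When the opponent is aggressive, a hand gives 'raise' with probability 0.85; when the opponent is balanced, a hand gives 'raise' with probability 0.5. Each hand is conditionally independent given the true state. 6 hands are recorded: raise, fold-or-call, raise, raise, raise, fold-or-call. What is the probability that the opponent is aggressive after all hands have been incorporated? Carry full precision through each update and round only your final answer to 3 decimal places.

After 'raise': P(aggressive) = 0.85·0.5500 / (0.85·0.5500 + 0.5·0.4500) ≈ 0.6751
After 'fold-or-call': P(aggressive) = 0.15·0.6751 / (0.15·0.6751 + 0.5·0.3249) ≈ 0.3840
After 'raise': P(aggressive) = 0.85·0.3840 / (0.85·0.3840 + 0.5·0.6160) ≈ 0.5145
After 'raise': P(aggressive) = 0.85·0.5145 / (0.85·0.5145 + 0.5·0.4855) ≈ 0.6430
After 'raise': P(aggressive) = 0.85·0.6430 / (0.85·0.6430 + 0.5·0.3570) ≈ 0.7538
After 'fold-or-call': P(aggressive) = 0.15·0.7538 / (0.15·0.7538 + 0.5·0.2462) ≈ 0.4788

0.479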